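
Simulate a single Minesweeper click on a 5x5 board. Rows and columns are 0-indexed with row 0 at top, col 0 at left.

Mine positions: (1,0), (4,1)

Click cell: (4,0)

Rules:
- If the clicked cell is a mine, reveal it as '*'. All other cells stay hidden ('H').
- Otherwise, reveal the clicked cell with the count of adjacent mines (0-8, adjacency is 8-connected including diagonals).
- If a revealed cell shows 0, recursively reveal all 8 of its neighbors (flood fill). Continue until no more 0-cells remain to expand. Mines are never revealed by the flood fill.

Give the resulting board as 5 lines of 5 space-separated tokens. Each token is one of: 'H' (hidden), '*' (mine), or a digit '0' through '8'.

H H H H H
H H H H H
H H H H H
H H H H H
1 H H H H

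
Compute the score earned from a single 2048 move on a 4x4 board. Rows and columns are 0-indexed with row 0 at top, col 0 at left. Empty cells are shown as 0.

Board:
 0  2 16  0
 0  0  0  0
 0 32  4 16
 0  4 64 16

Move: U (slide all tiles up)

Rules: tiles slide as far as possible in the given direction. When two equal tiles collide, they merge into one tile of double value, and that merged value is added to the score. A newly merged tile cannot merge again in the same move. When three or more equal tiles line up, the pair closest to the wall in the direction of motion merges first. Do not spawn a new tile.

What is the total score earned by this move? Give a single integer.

Slide up:
col 0: [0, 0, 0, 0] -> [0, 0, 0, 0]  score +0 (running 0)
col 1: [2, 0, 32, 4] -> [2, 32, 4, 0]  score +0 (running 0)
col 2: [16, 0, 4, 64] -> [16, 4, 64, 0]  score +0 (running 0)
col 3: [0, 0, 16, 16] -> [32, 0, 0, 0]  score +32 (running 32)
Board after move:
 0  2 16 32
 0 32  4  0
 0  4 64  0
 0  0  0  0

Answer: 32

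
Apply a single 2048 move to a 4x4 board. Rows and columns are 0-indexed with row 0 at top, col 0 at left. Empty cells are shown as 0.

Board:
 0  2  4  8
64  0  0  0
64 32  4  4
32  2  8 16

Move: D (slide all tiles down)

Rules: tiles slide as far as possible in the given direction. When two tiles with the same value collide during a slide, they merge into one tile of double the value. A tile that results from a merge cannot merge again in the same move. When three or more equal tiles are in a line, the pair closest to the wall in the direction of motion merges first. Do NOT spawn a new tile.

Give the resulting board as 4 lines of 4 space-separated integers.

Slide down:
col 0: [0, 64, 64, 32] -> [0, 0, 128, 32]
col 1: [2, 0, 32, 2] -> [0, 2, 32, 2]
col 2: [4, 0, 4, 8] -> [0, 0, 8, 8]
col 3: [8, 0, 4, 16] -> [0, 8, 4, 16]

Answer:   0   0   0   0
  0   2   0   8
128  32   8   4
 32   2   8  16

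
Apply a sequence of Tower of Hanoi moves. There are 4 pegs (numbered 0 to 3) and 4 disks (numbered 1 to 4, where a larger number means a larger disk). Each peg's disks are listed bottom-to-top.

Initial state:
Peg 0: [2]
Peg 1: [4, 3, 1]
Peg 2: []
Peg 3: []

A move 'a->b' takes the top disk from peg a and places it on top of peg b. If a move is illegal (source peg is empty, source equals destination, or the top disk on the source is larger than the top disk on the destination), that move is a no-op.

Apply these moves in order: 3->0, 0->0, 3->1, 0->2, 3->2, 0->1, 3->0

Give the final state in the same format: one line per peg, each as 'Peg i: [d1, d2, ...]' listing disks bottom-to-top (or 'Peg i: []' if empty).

Answer: Peg 0: []
Peg 1: [4, 3, 1]
Peg 2: [2]
Peg 3: []

Derivation:
After move 1 (3->0):
Peg 0: [2]
Peg 1: [4, 3, 1]
Peg 2: []
Peg 3: []

After move 2 (0->0):
Peg 0: [2]
Peg 1: [4, 3, 1]
Peg 2: []
Peg 3: []

After move 3 (3->1):
Peg 0: [2]
Peg 1: [4, 3, 1]
Peg 2: []
Peg 3: []

After move 4 (0->2):
Peg 0: []
Peg 1: [4, 3, 1]
Peg 2: [2]
Peg 3: []

After move 5 (3->2):
Peg 0: []
Peg 1: [4, 3, 1]
Peg 2: [2]
Peg 3: []

After move 6 (0->1):
Peg 0: []
Peg 1: [4, 3, 1]
Peg 2: [2]
Peg 3: []

After move 7 (3->0):
Peg 0: []
Peg 1: [4, 3, 1]
Peg 2: [2]
Peg 3: []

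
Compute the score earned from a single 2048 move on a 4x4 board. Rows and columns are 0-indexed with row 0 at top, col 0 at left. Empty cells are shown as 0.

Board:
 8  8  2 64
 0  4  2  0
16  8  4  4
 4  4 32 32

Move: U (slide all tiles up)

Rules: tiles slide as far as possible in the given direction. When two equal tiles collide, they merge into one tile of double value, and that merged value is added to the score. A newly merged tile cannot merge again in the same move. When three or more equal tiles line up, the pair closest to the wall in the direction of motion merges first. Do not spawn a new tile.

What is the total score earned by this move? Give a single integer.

Answer: 4

Derivation:
Slide up:
col 0: [8, 0, 16, 4] -> [8, 16, 4, 0]  score +0 (running 0)
col 1: [8, 4, 8, 4] -> [8, 4, 8, 4]  score +0 (running 0)
col 2: [2, 2, 4, 32] -> [4, 4, 32, 0]  score +4 (running 4)
col 3: [64, 0, 4, 32] -> [64, 4, 32, 0]  score +0 (running 4)
Board after move:
 8  8  4 64
16  4  4  4
 4  8 32 32
 0  4  0  0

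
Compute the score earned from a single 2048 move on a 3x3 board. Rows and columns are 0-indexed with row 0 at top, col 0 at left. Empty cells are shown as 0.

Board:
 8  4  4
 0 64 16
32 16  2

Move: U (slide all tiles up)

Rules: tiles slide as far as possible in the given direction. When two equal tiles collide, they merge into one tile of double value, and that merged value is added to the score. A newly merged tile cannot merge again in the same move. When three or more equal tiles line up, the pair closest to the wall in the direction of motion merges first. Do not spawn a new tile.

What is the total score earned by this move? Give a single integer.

Answer: 0

Derivation:
Slide up:
col 0: [8, 0, 32] -> [8, 32, 0]  score +0 (running 0)
col 1: [4, 64, 16] -> [4, 64, 16]  score +0 (running 0)
col 2: [4, 16, 2] -> [4, 16, 2]  score +0 (running 0)
Board after move:
 8  4  4
32 64 16
 0 16  2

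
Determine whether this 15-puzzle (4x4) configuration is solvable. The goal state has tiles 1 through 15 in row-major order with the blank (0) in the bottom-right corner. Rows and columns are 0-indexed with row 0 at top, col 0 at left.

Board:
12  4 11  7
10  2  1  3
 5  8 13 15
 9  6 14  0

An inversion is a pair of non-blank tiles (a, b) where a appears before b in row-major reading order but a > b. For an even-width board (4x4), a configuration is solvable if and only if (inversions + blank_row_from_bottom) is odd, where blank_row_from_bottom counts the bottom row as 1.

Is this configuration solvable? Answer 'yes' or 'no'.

Answer: no

Derivation:
Inversions: 43
Blank is in row 3 (0-indexed from top), which is row 1 counting from the bottom (bottom = 1).
43 + 1 = 44, which is even, so the puzzle is not solvable.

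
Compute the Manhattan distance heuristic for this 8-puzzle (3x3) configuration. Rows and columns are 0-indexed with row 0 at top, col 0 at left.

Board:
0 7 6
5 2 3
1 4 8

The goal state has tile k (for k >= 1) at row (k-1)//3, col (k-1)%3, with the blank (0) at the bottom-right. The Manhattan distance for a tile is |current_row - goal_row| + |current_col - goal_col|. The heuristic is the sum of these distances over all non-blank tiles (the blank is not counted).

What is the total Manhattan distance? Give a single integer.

Answer: 12

Derivation:
Tile 7: (0,1)->(2,0) = 3
Tile 6: (0,2)->(1,2) = 1
Tile 5: (1,0)->(1,1) = 1
Tile 2: (1,1)->(0,1) = 1
Tile 3: (1,2)->(0,2) = 1
Tile 1: (2,0)->(0,0) = 2
Tile 4: (2,1)->(1,0) = 2
Tile 8: (2,2)->(2,1) = 1
Sum: 3 + 1 + 1 + 1 + 1 + 2 + 2 + 1 = 12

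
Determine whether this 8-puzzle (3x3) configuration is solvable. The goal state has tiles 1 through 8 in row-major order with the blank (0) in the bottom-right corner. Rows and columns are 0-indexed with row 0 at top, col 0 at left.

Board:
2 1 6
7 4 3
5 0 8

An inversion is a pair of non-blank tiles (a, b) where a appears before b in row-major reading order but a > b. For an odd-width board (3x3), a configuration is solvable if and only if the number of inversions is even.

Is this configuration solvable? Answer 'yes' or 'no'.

Inversions (pairs i<j in row-major order where tile[i] > tile[j] > 0): 8
8 is even, so the puzzle is solvable.

Answer: yes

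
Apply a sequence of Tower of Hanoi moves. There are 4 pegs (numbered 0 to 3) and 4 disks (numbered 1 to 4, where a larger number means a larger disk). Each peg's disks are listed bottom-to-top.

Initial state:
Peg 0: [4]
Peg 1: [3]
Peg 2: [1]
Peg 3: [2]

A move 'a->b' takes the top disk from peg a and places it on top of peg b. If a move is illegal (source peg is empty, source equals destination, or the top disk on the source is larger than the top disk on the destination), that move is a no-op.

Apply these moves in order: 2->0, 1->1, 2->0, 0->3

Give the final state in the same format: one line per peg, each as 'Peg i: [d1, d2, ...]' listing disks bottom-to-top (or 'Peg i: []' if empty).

After move 1 (2->0):
Peg 0: [4, 1]
Peg 1: [3]
Peg 2: []
Peg 3: [2]

After move 2 (1->1):
Peg 0: [4, 1]
Peg 1: [3]
Peg 2: []
Peg 3: [2]

After move 3 (2->0):
Peg 0: [4, 1]
Peg 1: [3]
Peg 2: []
Peg 3: [2]

After move 4 (0->3):
Peg 0: [4]
Peg 1: [3]
Peg 2: []
Peg 3: [2, 1]

Answer: Peg 0: [4]
Peg 1: [3]
Peg 2: []
Peg 3: [2, 1]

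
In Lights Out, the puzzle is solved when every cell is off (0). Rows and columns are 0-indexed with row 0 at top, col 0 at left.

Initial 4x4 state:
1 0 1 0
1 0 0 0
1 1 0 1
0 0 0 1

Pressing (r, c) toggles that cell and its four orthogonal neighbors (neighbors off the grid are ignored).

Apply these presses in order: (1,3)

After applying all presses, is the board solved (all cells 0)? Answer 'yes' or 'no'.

After press 1 at (1,3):
1 0 1 1
1 0 1 1
1 1 0 0
0 0 0 1

Lights still on: 9

Answer: no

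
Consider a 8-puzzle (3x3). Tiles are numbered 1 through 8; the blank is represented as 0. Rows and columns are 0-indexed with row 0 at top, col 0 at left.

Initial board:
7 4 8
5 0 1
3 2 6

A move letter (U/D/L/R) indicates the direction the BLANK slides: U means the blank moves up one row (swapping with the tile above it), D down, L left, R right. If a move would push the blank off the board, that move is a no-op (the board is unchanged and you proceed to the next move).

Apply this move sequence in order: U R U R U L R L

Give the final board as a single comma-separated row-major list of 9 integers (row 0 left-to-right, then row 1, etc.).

Answer: 7, 0, 8, 5, 4, 1, 3, 2, 6

Derivation:
After move 1 (U):
7 0 8
5 4 1
3 2 6

After move 2 (R):
7 8 0
5 4 1
3 2 6

After move 3 (U):
7 8 0
5 4 1
3 2 6

After move 4 (R):
7 8 0
5 4 1
3 2 6

After move 5 (U):
7 8 0
5 4 1
3 2 6

After move 6 (L):
7 0 8
5 4 1
3 2 6

After move 7 (R):
7 8 0
5 4 1
3 2 6

After move 8 (L):
7 0 8
5 4 1
3 2 6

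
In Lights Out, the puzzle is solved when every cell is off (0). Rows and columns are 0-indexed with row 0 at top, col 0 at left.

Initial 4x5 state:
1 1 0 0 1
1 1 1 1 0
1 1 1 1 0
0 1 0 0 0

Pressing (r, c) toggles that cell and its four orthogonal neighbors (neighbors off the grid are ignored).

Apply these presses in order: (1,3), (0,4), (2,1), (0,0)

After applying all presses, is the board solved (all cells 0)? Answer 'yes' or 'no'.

After press 1 at (1,3):
1 1 0 1 1
1 1 0 0 1
1 1 1 0 0
0 1 0 0 0

After press 2 at (0,4):
1 1 0 0 0
1 1 0 0 0
1 1 1 0 0
0 1 0 0 0

After press 3 at (2,1):
1 1 0 0 0
1 0 0 0 0
0 0 0 0 0
0 0 0 0 0

After press 4 at (0,0):
0 0 0 0 0
0 0 0 0 0
0 0 0 0 0
0 0 0 0 0

Lights still on: 0

Answer: yes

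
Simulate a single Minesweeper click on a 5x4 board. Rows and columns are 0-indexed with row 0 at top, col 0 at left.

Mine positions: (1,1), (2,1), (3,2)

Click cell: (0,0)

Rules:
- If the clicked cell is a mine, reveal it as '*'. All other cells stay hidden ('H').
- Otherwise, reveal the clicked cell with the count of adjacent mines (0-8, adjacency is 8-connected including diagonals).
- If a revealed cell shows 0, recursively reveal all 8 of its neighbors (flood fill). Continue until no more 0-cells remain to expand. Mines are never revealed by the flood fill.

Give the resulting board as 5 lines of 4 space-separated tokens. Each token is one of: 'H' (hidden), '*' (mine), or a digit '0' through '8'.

1 H H H
H H H H
H H H H
H H H H
H H H H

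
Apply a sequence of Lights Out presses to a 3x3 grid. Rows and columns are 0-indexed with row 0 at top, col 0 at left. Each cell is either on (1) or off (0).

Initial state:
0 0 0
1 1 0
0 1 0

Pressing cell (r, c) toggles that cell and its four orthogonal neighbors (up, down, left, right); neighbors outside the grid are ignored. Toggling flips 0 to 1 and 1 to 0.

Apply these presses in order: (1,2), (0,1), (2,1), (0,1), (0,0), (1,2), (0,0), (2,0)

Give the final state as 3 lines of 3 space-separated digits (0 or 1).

Answer: 0 0 0
0 0 0
0 1 1

Derivation:
After press 1 at (1,2):
0 0 1
1 0 1
0 1 1

After press 2 at (0,1):
1 1 0
1 1 1
0 1 1

After press 3 at (2,1):
1 1 0
1 0 1
1 0 0

After press 4 at (0,1):
0 0 1
1 1 1
1 0 0

After press 5 at (0,0):
1 1 1
0 1 1
1 0 0

After press 6 at (1,2):
1 1 0
0 0 0
1 0 1

After press 7 at (0,0):
0 0 0
1 0 0
1 0 1

After press 8 at (2,0):
0 0 0
0 0 0
0 1 1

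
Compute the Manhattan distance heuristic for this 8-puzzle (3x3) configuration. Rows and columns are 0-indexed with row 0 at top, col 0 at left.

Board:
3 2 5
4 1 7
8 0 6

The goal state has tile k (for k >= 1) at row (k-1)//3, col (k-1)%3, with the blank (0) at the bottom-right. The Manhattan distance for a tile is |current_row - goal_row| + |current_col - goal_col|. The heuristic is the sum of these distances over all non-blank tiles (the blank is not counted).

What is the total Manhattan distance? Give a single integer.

Answer: 11

Derivation:
Tile 3: (0,0)->(0,2) = 2
Tile 2: (0,1)->(0,1) = 0
Tile 5: (0,2)->(1,1) = 2
Tile 4: (1,0)->(1,0) = 0
Tile 1: (1,1)->(0,0) = 2
Tile 7: (1,2)->(2,0) = 3
Tile 8: (2,0)->(2,1) = 1
Tile 6: (2,2)->(1,2) = 1
Sum: 2 + 0 + 2 + 0 + 2 + 3 + 1 + 1 = 11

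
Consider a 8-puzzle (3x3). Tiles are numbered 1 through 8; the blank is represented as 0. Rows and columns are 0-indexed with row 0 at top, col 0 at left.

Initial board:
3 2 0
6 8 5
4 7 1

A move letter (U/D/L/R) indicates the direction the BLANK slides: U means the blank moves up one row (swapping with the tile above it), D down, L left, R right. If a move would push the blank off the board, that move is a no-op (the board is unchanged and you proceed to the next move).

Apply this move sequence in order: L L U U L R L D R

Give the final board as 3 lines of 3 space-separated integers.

Answer: 6 3 2
8 0 5
4 7 1

Derivation:
After move 1 (L):
3 0 2
6 8 5
4 7 1

After move 2 (L):
0 3 2
6 8 5
4 7 1

After move 3 (U):
0 3 2
6 8 5
4 7 1

After move 4 (U):
0 3 2
6 8 5
4 7 1

After move 5 (L):
0 3 2
6 8 5
4 7 1

After move 6 (R):
3 0 2
6 8 5
4 7 1

After move 7 (L):
0 3 2
6 8 5
4 7 1

After move 8 (D):
6 3 2
0 8 5
4 7 1

After move 9 (R):
6 3 2
8 0 5
4 7 1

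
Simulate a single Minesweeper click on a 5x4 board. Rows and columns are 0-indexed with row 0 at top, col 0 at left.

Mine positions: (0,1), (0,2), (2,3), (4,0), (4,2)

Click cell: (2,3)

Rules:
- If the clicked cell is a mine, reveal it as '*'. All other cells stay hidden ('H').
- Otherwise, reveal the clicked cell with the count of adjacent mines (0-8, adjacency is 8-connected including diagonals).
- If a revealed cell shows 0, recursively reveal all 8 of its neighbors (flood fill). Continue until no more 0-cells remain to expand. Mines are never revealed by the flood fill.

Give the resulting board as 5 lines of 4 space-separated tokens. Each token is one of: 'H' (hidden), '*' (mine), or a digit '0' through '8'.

H H H H
H H H H
H H H *
H H H H
H H H H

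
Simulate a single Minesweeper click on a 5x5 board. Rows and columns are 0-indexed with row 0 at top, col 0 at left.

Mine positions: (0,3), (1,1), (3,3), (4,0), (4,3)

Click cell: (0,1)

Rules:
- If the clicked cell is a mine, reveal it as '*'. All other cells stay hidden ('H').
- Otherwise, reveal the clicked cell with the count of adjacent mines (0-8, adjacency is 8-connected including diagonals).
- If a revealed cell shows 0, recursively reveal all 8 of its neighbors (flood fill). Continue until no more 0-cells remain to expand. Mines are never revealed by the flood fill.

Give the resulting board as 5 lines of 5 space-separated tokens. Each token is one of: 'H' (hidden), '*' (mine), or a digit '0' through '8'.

H 1 H H H
H H H H H
H H H H H
H H H H H
H H H H H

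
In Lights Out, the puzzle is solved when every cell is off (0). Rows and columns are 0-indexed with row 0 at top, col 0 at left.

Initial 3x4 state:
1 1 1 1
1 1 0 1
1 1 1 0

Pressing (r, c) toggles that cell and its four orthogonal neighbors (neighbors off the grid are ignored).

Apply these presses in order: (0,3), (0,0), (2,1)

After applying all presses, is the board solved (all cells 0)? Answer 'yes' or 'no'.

After press 1 at (0,3):
1 1 0 0
1 1 0 0
1 1 1 0

After press 2 at (0,0):
0 0 0 0
0 1 0 0
1 1 1 0

After press 3 at (2,1):
0 0 0 0
0 0 0 0
0 0 0 0

Lights still on: 0

Answer: yes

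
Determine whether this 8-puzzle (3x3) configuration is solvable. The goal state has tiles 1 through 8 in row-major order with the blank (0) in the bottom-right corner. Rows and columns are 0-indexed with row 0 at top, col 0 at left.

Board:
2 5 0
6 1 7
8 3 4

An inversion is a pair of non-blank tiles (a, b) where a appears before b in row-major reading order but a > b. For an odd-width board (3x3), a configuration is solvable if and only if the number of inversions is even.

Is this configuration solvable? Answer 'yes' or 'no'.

Inversions (pairs i<j in row-major order where tile[i] > tile[j] > 0): 11
11 is odd, so the puzzle is not solvable.

Answer: no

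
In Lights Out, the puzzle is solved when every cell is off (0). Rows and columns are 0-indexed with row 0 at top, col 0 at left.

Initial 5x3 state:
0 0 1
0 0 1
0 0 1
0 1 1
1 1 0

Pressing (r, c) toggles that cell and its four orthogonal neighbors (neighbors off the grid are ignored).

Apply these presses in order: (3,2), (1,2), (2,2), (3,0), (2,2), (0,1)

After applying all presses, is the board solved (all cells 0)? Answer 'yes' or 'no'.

Answer: no

Derivation:
After press 1 at (3,2):
0 0 1
0 0 1
0 0 0
0 0 0
1 1 1

After press 2 at (1,2):
0 0 0
0 1 0
0 0 1
0 0 0
1 1 1

After press 3 at (2,2):
0 0 0
0 1 1
0 1 0
0 0 1
1 1 1

After press 4 at (3,0):
0 0 0
0 1 1
1 1 0
1 1 1
0 1 1

After press 5 at (2,2):
0 0 0
0 1 0
1 0 1
1 1 0
0 1 1

After press 6 at (0,1):
1 1 1
0 0 0
1 0 1
1 1 0
0 1 1

Lights still on: 9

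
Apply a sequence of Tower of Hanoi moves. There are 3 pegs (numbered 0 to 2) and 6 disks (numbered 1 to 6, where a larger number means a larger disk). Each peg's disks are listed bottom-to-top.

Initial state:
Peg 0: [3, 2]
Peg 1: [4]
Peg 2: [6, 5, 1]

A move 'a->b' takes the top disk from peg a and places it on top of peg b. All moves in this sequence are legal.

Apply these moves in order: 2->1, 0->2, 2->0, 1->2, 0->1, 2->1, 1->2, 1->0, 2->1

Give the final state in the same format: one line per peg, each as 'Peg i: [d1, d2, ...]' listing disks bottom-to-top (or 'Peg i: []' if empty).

After move 1 (2->1):
Peg 0: [3, 2]
Peg 1: [4, 1]
Peg 2: [6, 5]

After move 2 (0->2):
Peg 0: [3]
Peg 1: [4, 1]
Peg 2: [6, 5, 2]

After move 3 (2->0):
Peg 0: [3, 2]
Peg 1: [4, 1]
Peg 2: [6, 5]

After move 4 (1->2):
Peg 0: [3, 2]
Peg 1: [4]
Peg 2: [6, 5, 1]

After move 5 (0->1):
Peg 0: [3]
Peg 1: [4, 2]
Peg 2: [6, 5, 1]

After move 6 (2->1):
Peg 0: [3]
Peg 1: [4, 2, 1]
Peg 2: [6, 5]

After move 7 (1->2):
Peg 0: [3]
Peg 1: [4, 2]
Peg 2: [6, 5, 1]

After move 8 (1->0):
Peg 0: [3, 2]
Peg 1: [4]
Peg 2: [6, 5, 1]

After move 9 (2->1):
Peg 0: [3, 2]
Peg 1: [4, 1]
Peg 2: [6, 5]

Answer: Peg 0: [3, 2]
Peg 1: [4, 1]
Peg 2: [6, 5]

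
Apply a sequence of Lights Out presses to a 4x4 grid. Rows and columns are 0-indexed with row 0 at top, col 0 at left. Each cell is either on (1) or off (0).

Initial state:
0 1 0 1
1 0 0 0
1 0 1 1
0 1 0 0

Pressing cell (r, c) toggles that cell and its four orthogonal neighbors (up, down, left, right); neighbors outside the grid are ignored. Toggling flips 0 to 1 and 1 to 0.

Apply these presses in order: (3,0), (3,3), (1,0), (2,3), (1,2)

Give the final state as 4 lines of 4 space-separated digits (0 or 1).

Answer: 1 1 1 1
0 0 1 0
1 0 1 1
1 0 1 0

Derivation:
After press 1 at (3,0):
0 1 0 1
1 0 0 0
0 0 1 1
1 0 0 0

After press 2 at (3,3):
0 1 0 1
1 0 0 0
0 0 1 0
1 0 1 1

After press 3 at (1,0):
1 1 0 1
0 1 0 0
1 0 1 0
1 0 1 1

After press 4 at (2,3):
1 1 0 1
0 1 0 1
1 0 0 1
1 0 1 0

After press 5 at (1,2):
1 1 1 1
0 0 1 0
1 0 1 1
1 0 1 0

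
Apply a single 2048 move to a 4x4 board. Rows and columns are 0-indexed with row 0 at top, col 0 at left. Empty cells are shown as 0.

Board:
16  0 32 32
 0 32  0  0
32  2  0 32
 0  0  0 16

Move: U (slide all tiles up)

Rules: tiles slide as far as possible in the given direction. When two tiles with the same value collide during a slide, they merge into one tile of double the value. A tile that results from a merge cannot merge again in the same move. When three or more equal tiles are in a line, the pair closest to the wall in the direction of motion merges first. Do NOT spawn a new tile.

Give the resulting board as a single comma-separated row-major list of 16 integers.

Slide up:
col 0: [16, 0, 32, 0] -> [16, 32, 0, 0]
col 1: [0, 32, 2, 0] -> [32, 2, 0, 0]
col 2: [32, 0, 0, 0] -> [32, 0, 0, 0]
col 3: [32, 0, 32, 16] -> [64, 16, 0, 0]

Answer: 16, 32, 32, 64, 32, 2, 0, 16, 0, 0, 0, 0, 0, 0, 0, 0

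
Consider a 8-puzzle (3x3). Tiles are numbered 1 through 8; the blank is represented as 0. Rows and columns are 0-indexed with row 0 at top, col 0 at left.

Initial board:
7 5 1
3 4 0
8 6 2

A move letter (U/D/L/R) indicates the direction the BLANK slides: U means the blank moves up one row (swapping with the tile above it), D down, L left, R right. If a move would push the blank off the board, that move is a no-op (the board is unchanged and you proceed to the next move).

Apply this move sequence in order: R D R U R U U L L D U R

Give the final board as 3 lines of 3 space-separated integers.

Answer: 7 0 5
3 4 1
8 6 2

Derivation:
After move 1 (R):
7 5 1
3 4 0
8 6 2

After move 2 (D):
7 5 1
3 4 2
8 6 0

After move 3 (R):
7 5 1
3 4 2
8 6 0

After move 4 (U):
7 5 1
3 4 0
8 6 2

After move 5 (R):
7 5 1
3 4 0
8 6 2

After move 6 (U):
7 5 0
3 4 1
8 6 2

After move 7 (U):
7 5 0
3 4 1
8 6 2

After move 8 (L):
7 0 5
3 4 1
8 6 2

After move 9 (L):
0 7 5
3 4 1
8 6 2

After move 10 (D):
3 7 5
0 4 1
8 6 2

After move 11 (U):
0 7 5
3 4 1
8 6 2

After move 12 (R):
7 0 5
3 4 1
8 6 2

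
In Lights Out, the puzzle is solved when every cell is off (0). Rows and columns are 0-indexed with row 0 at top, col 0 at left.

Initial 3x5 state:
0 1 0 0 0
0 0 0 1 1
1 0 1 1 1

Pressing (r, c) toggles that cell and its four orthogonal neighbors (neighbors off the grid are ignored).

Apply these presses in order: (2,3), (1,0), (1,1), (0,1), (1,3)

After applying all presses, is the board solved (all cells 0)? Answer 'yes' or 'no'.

Answer: no

Derivation:
After press 1 at (2,3):
0 1 0 0 0
0 0 0 0 1
1 0 0 0 0

After press 2 at (1,0):
1 1 0 0 0
1 1 0 0 1
0 0 0 0 0

After press 3 at (1,1):
1 0 0 0 0
0 0 1 0 1
0 1 0 0 0

After press 4 at (0,1):
0 1 1 0 0
0 1 1 0 1
0 1 0 0 0

After press 5 at (1,3):
0 1 1 1 0
0 1 0 1 0
0 1 0 1 0

Lights still on: 7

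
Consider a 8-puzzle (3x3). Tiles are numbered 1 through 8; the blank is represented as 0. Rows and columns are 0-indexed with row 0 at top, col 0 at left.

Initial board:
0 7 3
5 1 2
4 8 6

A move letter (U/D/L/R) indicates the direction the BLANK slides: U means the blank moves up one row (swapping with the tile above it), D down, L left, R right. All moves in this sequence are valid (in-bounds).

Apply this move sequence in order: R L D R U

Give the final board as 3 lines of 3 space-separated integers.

After move 1 (R):
7 0 3
5 1 2
4 8 6

After move 2 (L):
0 7 3
5 1 2
4 8 6

After move 3 (D):
5 7 3
0 1 2
4 8 6

After move 4 (R):
5 7 3
1 0 2
4 8 6

After move 5 (U):
5 0 3
1 7 2
4 8 6

Answer: 5 0 3
1 7 2
4 8 6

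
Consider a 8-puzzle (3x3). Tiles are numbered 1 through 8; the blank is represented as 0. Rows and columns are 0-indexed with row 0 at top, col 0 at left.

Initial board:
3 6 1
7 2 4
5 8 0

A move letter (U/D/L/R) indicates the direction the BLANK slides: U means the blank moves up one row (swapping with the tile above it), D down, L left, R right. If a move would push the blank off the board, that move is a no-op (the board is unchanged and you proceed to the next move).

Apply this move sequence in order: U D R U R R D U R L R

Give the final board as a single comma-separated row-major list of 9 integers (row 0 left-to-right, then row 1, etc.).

After move 1 (U):
3 6 1
7 2 0
5 8 4

After move 2 (D):
3 6 1
7 2 4
5 8 0

After move 3 (R):
3 6 1
7 2 4
5 8 0

After move 4 (U):
3 6 1
7 2 0
5 8 4

After move 5 (R):
3 6 1
7 2 0
5 8 4

After move 6 (R):
3 6 1
7 2 0
5 8 4

After move 7 (D):
3 6 1
7 2 4
5 8 0

After move 8 (U):
3 6 1
7 2 0
5 8 4

After move 9 (R):
3 6 1
7 2 0
5 8 4

After move 10 (L):
3 6 1
7 0 2
5 8 4

After move 11 (R):
3 6 1
7 2 0
5 8 4

Answer: 3, 6, 1, 7, 2, 0, 5, 8, 4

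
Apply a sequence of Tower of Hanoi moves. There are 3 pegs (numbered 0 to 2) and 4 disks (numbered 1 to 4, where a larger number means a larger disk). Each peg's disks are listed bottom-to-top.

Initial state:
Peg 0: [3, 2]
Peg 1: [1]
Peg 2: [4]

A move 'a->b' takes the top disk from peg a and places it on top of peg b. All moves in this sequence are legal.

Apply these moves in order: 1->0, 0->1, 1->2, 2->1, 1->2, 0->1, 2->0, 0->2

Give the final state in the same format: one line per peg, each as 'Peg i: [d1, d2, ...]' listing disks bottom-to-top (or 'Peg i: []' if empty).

After move 1 (1->0):
Peg 0: [3, 2, 1]
Peg 1: []
Peg 2: [4]

After move 2 (0->1):
Peg 0: [3, 2]
Peg 1: [1]
Peg 2: [4]

After move 3 (1->2):
Peg 0: [3, 2]
Peg 1: []
Peg 2: [4, 1]

After move 4 (2->1):
Peg 0: [3, 2]
Peg 1: [1]
Peg 2: [4]

After move 5 (1->2):
Peg 0: [3, 2]
Peg 1: []
Peg 2: [4, 1]

After move 6 (0->1):
Peg 0: [3]
Peg 1: [2]
Peg 2: [4, 1]

After move 7 (2->0):
Peg 0: [3, 1]
Peg 1: [2]
Peg 2: [4]

After move 8 (0->2):
Peg 0: [3]
Peg 1: [2]
Peg 2: [4, 1]

Answer: Peg 0: [3]
Peg 1: [2]
Peg 2: [4, 1]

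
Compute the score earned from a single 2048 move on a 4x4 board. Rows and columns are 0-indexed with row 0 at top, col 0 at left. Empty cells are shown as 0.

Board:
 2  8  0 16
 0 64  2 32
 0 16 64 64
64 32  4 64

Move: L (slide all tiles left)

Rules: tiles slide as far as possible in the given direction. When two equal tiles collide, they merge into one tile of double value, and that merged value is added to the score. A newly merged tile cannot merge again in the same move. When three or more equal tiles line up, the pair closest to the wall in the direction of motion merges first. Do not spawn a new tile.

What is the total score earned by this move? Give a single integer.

Slide left:
row 0: [2, 8, 0, 16] -> [2, 8, 16, 0]  score +0 (running 0)
row 1: [0, 64, 2, 32] -> [64, 2, 32, 0]  score +0 (running 0)
row 2: [0, 16, 64, 64] -> [16, 128, 0, 0]  score +128 (running 128)
row 3: [64, 32, 4, 64] -> [64, 32, 4, 64]  score +0 (running 128)
Board after move:
  2   8  16   0
 64   2  32   0
 16 128   0   0
 64  32   4  64

Answer: 128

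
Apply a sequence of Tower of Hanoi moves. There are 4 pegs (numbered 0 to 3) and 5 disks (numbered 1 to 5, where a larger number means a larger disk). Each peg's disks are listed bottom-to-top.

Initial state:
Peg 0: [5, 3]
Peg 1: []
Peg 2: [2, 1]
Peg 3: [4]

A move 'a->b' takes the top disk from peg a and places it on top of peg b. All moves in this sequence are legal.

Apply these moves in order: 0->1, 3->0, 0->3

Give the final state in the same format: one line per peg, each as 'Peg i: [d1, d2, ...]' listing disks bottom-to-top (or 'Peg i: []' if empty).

After move 1 (0->1):
Peg 0: [5]
Peg 1: [3]
Peg 2: [2, 1]
Peg 3: [4]

After move 2 (3->0):
Peg 0: [5, 4]
Peg 1: [3]
Peg 2: [2, 1]
Peg 3: []

After move 3 (0->3):
Peg 0: [5]
Peg 1: [3]
Peg 2: [2, 1]
Peg 3: [4]

Answer: Peg 0: [5]
Peg 1: [3]
Peg 2: [2, 1]
Peg 3: [4]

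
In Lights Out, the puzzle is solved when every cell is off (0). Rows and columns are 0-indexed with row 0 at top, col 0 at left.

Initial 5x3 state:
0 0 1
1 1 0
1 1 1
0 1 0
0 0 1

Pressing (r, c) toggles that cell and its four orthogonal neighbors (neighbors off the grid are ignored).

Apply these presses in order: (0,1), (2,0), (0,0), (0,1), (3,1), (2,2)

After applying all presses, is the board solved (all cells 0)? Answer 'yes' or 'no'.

After press 1 at (0,1):
1 1 0
1 0 0
1 1 1
0 1 0
0 0 1

After press 2 at (2,0):
1 1 0
0 0 0
0 0 1
1 1 0
0 0 1

After press 3 at (0,0):
0 0 0
1 0 0
0 0 1
1 1 0
0 0 1

After press 4 at (0,1):
1 1 1
1 1 0
0 0 1
1 1 0
0 0 1

After press 5 at (3,1):
1 1 1
1 1 0
0 1 1
0 0 1
0 1 1

After press 6 at (2,2):
1 1 1
1 1 1
0 0 0
0 0 0
0 1 1

Lights still on: 8

Answer: no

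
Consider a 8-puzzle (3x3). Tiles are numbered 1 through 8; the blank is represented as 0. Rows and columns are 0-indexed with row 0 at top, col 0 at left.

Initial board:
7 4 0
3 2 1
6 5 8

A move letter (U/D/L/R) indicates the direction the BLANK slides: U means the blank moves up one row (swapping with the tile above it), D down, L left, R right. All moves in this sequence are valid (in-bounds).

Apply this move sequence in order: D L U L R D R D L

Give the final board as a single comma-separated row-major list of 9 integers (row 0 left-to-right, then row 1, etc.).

Answer: 7, 4, 1, 3, 2, 8, 6, 0, 5

Derivation:
After move 1 (D):
7 4 1
3 2 0
6 5 8

After move 2 (L):
7 4 1
3 0 2
6 5 8

After move 3 (U):
7 0 1
3 4 2
6 5 8

After move 4 (L):
0 7 1
3 4 2
6 5 8

After move 5 (R):
7 0 1
3 4 2
6 5 8

After move 6 (D):
7 4 1
3 0 2
6 5 8

After move 7 (R):
7 4 1
3 2 0
6 5 8

After move 8 (D):
7 4 1
3 2 8
6 5 0

After move 9 (L):
7 4 1
3 2 8
6 0 5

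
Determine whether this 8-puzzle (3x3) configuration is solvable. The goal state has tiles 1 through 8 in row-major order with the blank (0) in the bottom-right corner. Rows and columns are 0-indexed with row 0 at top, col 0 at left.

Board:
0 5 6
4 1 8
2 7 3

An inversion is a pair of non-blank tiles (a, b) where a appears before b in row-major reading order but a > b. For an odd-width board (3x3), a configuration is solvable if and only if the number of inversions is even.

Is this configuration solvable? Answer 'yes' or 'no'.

Answer: no

Derivation:
Inversions (pairs i<j in row-major order where tile[i] > tile[j] > 0): 15
15 is odd, so the puzzle is not solvable.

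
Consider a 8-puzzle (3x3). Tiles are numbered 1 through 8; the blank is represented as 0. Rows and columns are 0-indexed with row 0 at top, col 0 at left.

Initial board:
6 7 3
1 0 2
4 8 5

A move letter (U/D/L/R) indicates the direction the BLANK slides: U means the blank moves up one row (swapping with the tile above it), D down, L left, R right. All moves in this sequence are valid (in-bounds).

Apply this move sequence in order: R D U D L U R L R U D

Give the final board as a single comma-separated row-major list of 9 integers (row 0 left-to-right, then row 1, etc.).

Answer: 6, 7, 3, 1, 5, 0, 4, 2, 8

Derivation:
After move 1 (R):
6 7 3
1 2 0
4 8 5

After move 2 (D):
6 7 3
1 2 5
4 8 0

After move 3 (U):
6 7 3
1 2 0
4 8 5

After move 4 (D):
6 7 3
1 2 5
4 8 0

After move 5 (L):
6 7 3
1 2 5
4 0 8

After move 6 (U):
6 7 3
1 0 5
4 2 8

After move 7 (R):
6 7 3
1 5 0
4 2 8

After move 8 (L):
6 7 3
1 0 5
4 2 8

After move 9 (R):
6 7 3
1 5 0
4 2 8

After move 10 (U):
6 7 0
1 5 3
4 2 8

After move 11 (D):
6 7 3
1 5 0
4 2 8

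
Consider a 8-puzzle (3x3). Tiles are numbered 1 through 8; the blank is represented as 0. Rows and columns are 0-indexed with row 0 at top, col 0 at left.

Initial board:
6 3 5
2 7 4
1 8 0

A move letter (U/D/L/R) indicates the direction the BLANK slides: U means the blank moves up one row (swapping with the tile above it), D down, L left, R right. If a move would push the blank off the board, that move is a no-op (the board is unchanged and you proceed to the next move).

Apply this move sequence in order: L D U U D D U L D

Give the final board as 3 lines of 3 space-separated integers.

Answer: 6 3 5
1 2 4
0 7 8

Derivation:
After move 1 (L):
6 3 5
2 7 4
1 0 8

After move 2 (D):
6 3 5
2 7 4
1 0 8

After move 3 (U):
6 3 5
2 0 4
1 7 8

After move 4 (U):
6 0 5
2 3 4
1 7 8

After move 5 (D):
6 3 5
2 0 4
1 7 8

After move 6 (D):
6 3 5
2 7 4
1 0 8

After move 7 (U):
6 3 5
2 0 4
1 7 8

After move 8 (L):
6 3 5
0 2 4
1 7 8

After move 9 (D):
6 3 5
1 2 4
0 7 8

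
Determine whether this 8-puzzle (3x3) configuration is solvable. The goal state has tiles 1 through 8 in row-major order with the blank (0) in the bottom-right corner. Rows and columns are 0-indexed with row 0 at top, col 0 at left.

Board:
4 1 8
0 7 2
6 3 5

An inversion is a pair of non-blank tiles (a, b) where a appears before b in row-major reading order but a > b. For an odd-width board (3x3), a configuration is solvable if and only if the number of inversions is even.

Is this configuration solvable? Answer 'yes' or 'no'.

Inversions (pairs i<j in row-major order where tile[i] > tile[j] > 0): 14
14 is even, so the puzzle is solvable.

Answer: yes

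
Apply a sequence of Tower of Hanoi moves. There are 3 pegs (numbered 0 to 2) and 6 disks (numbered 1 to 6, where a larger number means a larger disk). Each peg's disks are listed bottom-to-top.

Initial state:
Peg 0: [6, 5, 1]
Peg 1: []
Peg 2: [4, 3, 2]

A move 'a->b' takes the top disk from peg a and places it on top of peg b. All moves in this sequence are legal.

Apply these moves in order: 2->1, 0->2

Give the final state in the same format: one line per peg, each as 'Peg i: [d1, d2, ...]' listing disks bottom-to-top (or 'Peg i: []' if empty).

After move 1 (2->1):
Peg 0: [6, 5, 1]
Peg 1: [2]
Peg 2: [4, 3]

After move 2 (0->2):
Peg 0: [6, 5]
Peg 1: [2]
Peg 2: [4, 3, 1]

Answer: Peg 0: [6, 5]
Peg 1: [2]
Peg 2: [4, 3, 1]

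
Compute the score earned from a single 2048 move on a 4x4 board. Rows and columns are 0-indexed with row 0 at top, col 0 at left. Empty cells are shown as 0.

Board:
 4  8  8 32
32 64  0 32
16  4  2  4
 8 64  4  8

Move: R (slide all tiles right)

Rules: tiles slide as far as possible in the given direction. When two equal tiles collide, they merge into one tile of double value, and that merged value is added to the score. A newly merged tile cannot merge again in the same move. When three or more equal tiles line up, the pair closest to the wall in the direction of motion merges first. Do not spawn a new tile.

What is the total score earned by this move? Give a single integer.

Answer: 16

Derivation:
Slide right:
row 0: [4, 8, 8, 32] -> [0, 4, 16, 32]  score +16 (running 16)
row 1: [32, 64, 0, 32] -> [0, 32, 64, 32]  score +0 (running 16)
row 2: [16, 4, 2, 4] -> [16, 4, 2, 4]  score +0 (running 16)
row 3: [8, 64, 4, 8] -> [8, 64, 4, 8]  score +0 (running 16)
Board after move:
 0  4 16 32
 0 32 64 32
16  4  2  4
 8 64  4  8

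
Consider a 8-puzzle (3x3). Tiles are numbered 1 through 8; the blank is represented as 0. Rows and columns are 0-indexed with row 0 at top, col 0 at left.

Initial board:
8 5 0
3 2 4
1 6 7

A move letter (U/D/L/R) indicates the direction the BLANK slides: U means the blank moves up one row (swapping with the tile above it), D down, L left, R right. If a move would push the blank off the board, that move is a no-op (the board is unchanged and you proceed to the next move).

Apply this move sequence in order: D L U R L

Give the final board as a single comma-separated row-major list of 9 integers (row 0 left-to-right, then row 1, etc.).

After move 1 (D):
8 5 4
3 2 0
1 6 7

After move 2 (L):
8 5 4
3 0 2
1 6 7

After move 3 (U):
8 0 4
3 5 2
1 6 7

After move 4 (R):
8 4 0
3 5 2
1 6 7

After move 5 (L):
8 0 4
3 5 2
1 6 7

Answer: 8, 0, 4, 3, 5, 2, 1, 6, 7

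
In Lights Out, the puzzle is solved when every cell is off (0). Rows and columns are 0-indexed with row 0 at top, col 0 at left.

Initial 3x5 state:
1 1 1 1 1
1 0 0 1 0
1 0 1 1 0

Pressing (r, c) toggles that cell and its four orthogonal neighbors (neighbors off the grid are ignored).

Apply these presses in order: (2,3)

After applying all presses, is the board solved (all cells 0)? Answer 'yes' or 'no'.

Answer: no

Derivation:
After press 1 at (2,3):
1 1 1 1 1
1 0 0 0 0
1 0 0 0 1

Lights still on: 8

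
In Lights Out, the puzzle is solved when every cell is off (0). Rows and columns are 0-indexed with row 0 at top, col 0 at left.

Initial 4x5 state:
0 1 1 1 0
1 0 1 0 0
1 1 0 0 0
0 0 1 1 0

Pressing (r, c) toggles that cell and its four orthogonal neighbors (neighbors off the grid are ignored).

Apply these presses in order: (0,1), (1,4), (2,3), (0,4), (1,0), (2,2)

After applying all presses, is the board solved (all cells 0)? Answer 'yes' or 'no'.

After press 1 at (0,1):
1 0 0 1 0
1 1 1 0 0
1 1 0 0 0
0 0 1 1 0

After press 2 at (1,4):
1 0 0 1 1
1 1 1 1 1
1 1 0 0 1
0 0 1 1 0

After press 3 at (2,3):
1 0 0 1 1
1 1 1 0 1
1 1 1 1 0
0 0 1 0 0

After press 4 at (0,4):
1 0 0 0 0
1 1 1 0 0
1 1 1 1 0
0 0 1 0 0

After press 5 at (1,0):
0 0 0 0 0
0 0 1 0 0
0 1 1 1 0
0 0 1 0 0

After press 6 at (2,2):
0 0 0 0 0
0 0 0 0 0
0 0 0 0 0
0 0 0 0 0

Lights still on: 0

Answer: yes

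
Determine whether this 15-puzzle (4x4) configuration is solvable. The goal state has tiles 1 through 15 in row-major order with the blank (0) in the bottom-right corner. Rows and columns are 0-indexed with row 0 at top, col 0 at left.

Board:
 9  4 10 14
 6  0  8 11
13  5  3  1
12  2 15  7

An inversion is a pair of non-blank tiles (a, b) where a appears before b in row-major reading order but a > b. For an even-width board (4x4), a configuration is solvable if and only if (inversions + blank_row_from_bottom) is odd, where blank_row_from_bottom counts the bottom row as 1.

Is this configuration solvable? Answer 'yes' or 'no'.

Inversions: 56
Blank is in row 1 (0-indexed from top), which is row 3 counting from the bottom (bottom = 1).
56 + 3 = 59, which is odd, so the puzzle is solvable.

Answer: yes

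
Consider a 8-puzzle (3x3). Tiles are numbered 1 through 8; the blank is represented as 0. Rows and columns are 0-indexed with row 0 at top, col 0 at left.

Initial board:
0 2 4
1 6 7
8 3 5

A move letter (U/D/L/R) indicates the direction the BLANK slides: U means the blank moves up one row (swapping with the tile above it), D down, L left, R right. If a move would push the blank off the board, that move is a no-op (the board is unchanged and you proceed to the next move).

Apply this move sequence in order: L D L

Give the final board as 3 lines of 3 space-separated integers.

Answer: 1 2 4
0 6 7
8 3 5

Derivation:
After move 1 (L):
0 2 4
1 6 7
8 3 5

After move 2 (D):
1 2 4
0 6 7
8 3 5

After move 3 (L):
1 2 4
0 6 7
8 3 5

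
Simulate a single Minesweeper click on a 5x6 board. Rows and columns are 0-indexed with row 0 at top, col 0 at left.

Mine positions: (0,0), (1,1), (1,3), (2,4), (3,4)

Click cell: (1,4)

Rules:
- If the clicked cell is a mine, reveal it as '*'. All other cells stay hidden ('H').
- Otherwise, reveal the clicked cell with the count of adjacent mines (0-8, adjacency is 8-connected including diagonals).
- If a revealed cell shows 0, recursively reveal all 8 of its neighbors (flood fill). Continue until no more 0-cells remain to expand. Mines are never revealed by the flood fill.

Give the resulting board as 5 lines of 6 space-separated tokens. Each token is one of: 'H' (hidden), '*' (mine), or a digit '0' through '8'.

H H H H H H
H H H H 2 H
H H H H H H
H H H H H H
H H H H H H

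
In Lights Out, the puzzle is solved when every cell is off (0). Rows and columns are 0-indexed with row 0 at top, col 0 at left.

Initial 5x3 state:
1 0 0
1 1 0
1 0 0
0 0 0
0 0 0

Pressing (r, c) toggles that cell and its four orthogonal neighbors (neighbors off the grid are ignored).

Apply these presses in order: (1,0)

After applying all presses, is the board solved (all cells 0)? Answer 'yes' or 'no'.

Answer: yes

Derivation:
After press 1 at (1,0):
0 0 0
0 0 0
0 0 0
0 0 0
0 0 0

Lights still on: 0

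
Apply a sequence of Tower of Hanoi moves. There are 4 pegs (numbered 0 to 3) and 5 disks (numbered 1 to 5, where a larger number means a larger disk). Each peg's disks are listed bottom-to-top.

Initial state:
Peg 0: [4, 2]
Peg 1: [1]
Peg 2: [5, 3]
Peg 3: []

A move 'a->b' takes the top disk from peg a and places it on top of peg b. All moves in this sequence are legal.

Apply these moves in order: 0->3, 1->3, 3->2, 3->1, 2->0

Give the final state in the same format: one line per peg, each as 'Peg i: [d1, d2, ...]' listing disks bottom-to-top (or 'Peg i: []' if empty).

Answer: Peg 0: [4, 1]
Peg 1: [2]
Peg 2: [5, 3]
Peg 3: []

Derivation:
After move 1 (0->3):
Peg 0: [4]
Peg 1: [1]
Peg 2: [5, 3]
Peg 3: [2]

After move 2 (1->3):
Peg 0: [4]
Peg 1: []
Peg 2: [5, 3]
Peg 3: [2, 1]

After move 3 (3->2):
Peg 0: [4]
Peg 1: []
Peg 2: [5, 3, 1]
Peg 3: [2]

After move 4 (3->1):
Peg 0: [4]
Peg 1: [2]
Peg 2: [5, 3, 1]
Peg 3: []

After move 5 (2->0):
Peg 0: [4, 1]
Peg 1: [2]
Peg 2: [5, 3]
Peg 3: []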